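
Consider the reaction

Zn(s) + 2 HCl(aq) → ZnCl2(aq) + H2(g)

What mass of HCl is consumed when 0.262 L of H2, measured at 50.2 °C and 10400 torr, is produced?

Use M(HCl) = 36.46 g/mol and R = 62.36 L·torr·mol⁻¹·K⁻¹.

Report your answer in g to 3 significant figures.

n(H2) = PV/RT = (10400 × 0.262) / (62.36 × 323.35) = 0.1351 mol
n(HCl) = (2/1) × 0.1351 = 0.2702 mol
m(HCl) = 0.2702 × 36.46 = 9.851 g

9.85 g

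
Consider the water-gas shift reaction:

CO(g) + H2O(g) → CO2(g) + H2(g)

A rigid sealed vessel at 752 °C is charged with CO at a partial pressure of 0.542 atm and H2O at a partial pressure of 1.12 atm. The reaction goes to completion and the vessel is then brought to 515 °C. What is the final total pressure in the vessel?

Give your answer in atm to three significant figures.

1.28 atm

At constant V, partial pressures at 752 °C are proportional to moles, so apply stoichiometry directly to pressures.
P(H2O) required for 0.542 atm of CO = (1/1) × 0.542 = 0.5420 atm; available 1.12 atm, so CO is limiting.
P(H2O) remaining = 1.12 − (1/1) × 0.542 = 0.5780 atm
P(gaseous products) = (1+1)/1 × 0.542 = 1.084 atm
P_total at 752 °C = 0.5780 + 1.084 = 1.662 atm
Scaling to 515 °C: P = 1.662 × 788.15/1025.15 = 1.278 atm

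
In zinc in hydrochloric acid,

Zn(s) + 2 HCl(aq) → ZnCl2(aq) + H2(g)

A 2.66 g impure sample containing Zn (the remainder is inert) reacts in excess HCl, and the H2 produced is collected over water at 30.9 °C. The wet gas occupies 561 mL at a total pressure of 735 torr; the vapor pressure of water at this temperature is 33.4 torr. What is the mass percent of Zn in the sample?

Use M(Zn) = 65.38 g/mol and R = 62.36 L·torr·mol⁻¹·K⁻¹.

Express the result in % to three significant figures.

P(H2) = 735 − 33.4 = 701.6 torr
n(H2) = PV/RT = (701.6 × 0.5610) / (62.36 × 304.05) = 0.02076 mol
n(Zn) = (1/1) × 0.02076 = 0.02076 mol
m(Zn) = 0.02076 × 65.38 = 1.357 g
%Zn = 1.357 / 2.66 × 100 = 51.02%

51.0 %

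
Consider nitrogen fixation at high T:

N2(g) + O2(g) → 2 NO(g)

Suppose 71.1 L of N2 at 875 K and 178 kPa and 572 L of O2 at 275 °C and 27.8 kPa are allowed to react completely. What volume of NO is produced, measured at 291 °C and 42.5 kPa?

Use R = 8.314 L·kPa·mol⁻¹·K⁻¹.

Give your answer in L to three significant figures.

n(N2) = PV/RT = (178 × 71.1) / (8.314 × 875) = 1.740 mol
n(O2) = PV/RT = (27.8 × 572) / (8.314 × 548.15) = 3.489 mol
For 1.740 mol N2, stoichiometry requires (1/1) × 1.740 = 1.740 mol O2; 3.489 mol is available, so N2 is limiting.
n(NO) = (2/1) × 1.740 = 3.480 mol
V(NO) = nRT/P = 3.480 × 8.314 × 564.15 / 42.5 = 384.1 L

384 L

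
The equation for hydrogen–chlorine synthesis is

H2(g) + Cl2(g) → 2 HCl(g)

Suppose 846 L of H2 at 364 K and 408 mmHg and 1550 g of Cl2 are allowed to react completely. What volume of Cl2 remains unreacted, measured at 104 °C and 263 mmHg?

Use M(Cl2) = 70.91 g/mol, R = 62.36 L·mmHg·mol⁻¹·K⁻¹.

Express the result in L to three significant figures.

595 L

n(H2) = PV/RT = (408 × 846) / (62.36 × 364) = 15.21 mol
n(Cl2) = 1550 / 70.91 = 21.86 mol
For 15.21 mol H2, stoichiometry requires (1/1) × 15.21 = 15.21 mol Cl2; 21.86 mol is available, so H2 is limiting.
n(Cl2) consumed = (1/1) × 15.21 = 15.21 mol; remaining = 21.86 − 15.21 = 6.650 mol
V(Cl2) = nRT/P = 6.650 × 62.36 × 377.15 / 263 = 594.7 L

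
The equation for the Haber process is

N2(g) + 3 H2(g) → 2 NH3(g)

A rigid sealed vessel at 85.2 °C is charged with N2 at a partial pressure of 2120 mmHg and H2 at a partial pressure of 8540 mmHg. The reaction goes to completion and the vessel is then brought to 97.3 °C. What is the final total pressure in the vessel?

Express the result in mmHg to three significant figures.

6640 mmHg

Because the vessel is rigid and T is held at 85.2 °C, work the stoichiometry in partial pressures (P_i = n_iRT/V).
P(H2) required for 2120 mmHg of N2 = (3/1) × 2120 = 6360 mmHg; available 8540 mmHg, so N2 is limiting.
P(H2) remaining = 8540 − (3/1) × 2120 = 2180 mmHg
P(gaseous products) = (2)/1 × 2120 = 4240 mmHg
P_total at 85.2 °C = 2180 + 4240 = 6420 mmHg
Scaling to 97.3 °C: P = 6420 × 370.45/358.35 = 6637 mmHg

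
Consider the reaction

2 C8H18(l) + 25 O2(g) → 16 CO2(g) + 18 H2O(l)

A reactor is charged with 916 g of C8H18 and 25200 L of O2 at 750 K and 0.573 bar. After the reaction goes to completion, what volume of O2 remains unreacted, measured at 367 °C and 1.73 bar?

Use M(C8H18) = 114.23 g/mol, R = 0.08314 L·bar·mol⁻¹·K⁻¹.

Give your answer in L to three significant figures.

4040 L

n(C8H18) = 916 / 114.23 = 8.019 mol
n(O2) = PV/RT = (0.573 × 25200) / (0.08314 × 750) = 231.6 mol
For 8.019 mol C8H18, stoichiometry requires (25/2) × 8.019 = 100.2 mol O2; 231.6 mol is available, so C8H18 is limiting.
n(O2) consumed = (25/2) × 8.019 = 100.2 mol; remaining = 231.6 − 100.2 = 131.4 mol
V(O2) = nRT/P = 131.4 × 0.08314 × 640.15 / 1.73 = 4042 L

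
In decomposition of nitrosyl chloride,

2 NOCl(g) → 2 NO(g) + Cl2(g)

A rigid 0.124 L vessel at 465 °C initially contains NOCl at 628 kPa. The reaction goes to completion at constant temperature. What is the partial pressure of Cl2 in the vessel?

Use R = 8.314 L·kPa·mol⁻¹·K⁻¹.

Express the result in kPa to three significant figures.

n(NOCl)₀ = PV/RT = (628 × 0.124) / (8.314 × 738.15) = 0.01269 mol
n(Cl2) = (1/2) × 0.01269 = 0.006345 mol
P(Cl2) = nRT/V = 0.006345 × 8.314 × 738.15 / 0.124 = 314.0 kPa

314 kPa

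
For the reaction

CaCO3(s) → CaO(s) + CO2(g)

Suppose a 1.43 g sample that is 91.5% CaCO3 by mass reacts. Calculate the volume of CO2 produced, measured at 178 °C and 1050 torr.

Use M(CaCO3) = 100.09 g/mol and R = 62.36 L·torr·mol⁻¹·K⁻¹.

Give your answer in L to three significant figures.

mass of CaCO3 = 1.43 × 91.5/100 = 1.308 g
n(CaCO3) = 1.308 / 100.09 = 0.01307 mol
n(CO2) = (1/1) × 0.01307 = 0.01307 mol
V = nRT/P = 0.01307 × 62.36 × 451.15 / 1050 = 0.3502 L

0.350 L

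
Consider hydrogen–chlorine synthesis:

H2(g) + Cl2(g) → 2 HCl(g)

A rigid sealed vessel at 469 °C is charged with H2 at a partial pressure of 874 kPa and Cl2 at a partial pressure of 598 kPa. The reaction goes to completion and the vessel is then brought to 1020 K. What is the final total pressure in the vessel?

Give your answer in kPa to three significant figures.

At constant V, partial pressures at 469 °C are proportional to moles, so apply stoichiometry directly to pressures.
P(Cl2) required for 874 kPa of H2 = (1/1) × 874 = 874.0 kPa; available 598 kPa, so Cl2 is limiting.
P(H2) remaining = 874 − (1/1) × 598 = 276.0 kPa
P(gaseous products) = (2)/1 × 598 = 1196 kPa
P_total at 469 °C = 276.0 + 1196 = 1472 kPa
Scaling to 1020 K: P = 1472 × 1020/742.15 = 2023 kPa

2020 kPa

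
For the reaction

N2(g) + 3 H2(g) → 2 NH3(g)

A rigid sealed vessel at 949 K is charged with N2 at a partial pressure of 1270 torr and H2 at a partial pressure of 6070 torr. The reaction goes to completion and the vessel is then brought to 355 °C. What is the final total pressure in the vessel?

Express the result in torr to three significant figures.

Because the vessel is rigid and T is held at 949 K, work the stoichiometry in partial pressures (P_i = n_iRT/V).
P(H2) required for 1270 torr of N2 = (3/1) × 1270 = 3810 torr; available 6070 torr, so N2 is limiting.
P(H2) remaining = 6070 − (3/1) × 1270 = 2260 torr
P(gaseous products) = (2)/1 × 1270 = 2540 torr
P_total at 949 K = 2260 + 2540 = 4800 torr
Scaling to 355 °C: P = 4800 × 628.15/949 = 3177 torr

3180 torr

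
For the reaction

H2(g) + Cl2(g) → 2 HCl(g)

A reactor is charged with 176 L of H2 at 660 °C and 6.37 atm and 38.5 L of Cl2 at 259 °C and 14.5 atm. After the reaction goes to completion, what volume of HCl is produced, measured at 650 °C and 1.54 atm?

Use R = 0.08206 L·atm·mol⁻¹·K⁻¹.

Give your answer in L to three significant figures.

1260 L

n(H2) = PV/RT = (6.37 × 176) / (0.08206 × 933.15) = 14.64 mol
n(Cl2) = PV/RT = (14.5 × 38.5) / (0.08206 × 532.15) = 12.78 mol
For 14.64 mol H2, stoichiometry requires (1/1) × 14.64 = 14.64 mol Cl2; 12.78 mol is available, so Cl2 is limiting.
n(HCl) = (2/1) × 12.78 = 25.56 mol
V(HCl) = nRT/P = 25.56 × 0.08206 × 923.15 / 1.54 = 1257 L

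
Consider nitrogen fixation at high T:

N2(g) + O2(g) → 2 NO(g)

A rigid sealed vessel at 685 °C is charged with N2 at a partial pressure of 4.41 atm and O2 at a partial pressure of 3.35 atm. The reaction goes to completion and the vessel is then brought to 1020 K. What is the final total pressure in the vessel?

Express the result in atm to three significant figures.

8.26 atm

Because the vessel is rigid and T is held at 685 °C, work the stoichiometry in partial pressures (P_i = n_iRT/V).
P(O2) required for 4.41 atm of N2 = (1/1) × 4.41 = 4.410 atm; available 3.35 atm, so O2 is limiting.
P(N2) remaining = 4.41 − (1/1) × 3.35 = 1.060 atm
P(gaseous products) = (2)/1 × 3.35 = 6.700 atm
P_total at 685 °C = 1.060 + 6.700 = 7.760 atm
Scaling to 1020 K: P = 7.760 × 1020/958.15 = 8.261 atm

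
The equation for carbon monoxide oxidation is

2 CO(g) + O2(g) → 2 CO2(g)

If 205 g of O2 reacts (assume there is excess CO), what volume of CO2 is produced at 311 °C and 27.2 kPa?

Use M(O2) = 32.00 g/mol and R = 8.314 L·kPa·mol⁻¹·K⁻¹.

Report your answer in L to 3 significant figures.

n(O2) = 205.0 / 32.00 = 6.406 mol
n(CO2) = (2/1) × 6.406 = 12.81 mol
V = nRT/P = 12.81 × 8.314 × 584.15 / 27.2 = 2287 L

2290 L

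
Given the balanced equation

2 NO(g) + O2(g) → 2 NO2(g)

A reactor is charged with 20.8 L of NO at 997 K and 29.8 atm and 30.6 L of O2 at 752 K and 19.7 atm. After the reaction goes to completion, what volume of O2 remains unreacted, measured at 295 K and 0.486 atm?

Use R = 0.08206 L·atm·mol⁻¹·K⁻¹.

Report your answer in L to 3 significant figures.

298 L

n(NO) = PV/RT = (29.8 × 20.8) / (0.08206 × 997) = 7.576 mol
n(O2) = PV/RT = (19.7 × 30.6) / (0.08206 × 752) = 9.769 mol
For 7.576 mol NO, stoichiometry requires (1/2) × 7.576 = 3.788 mol O2; 9.769 mol is available, so NO is limiting.
n(O2) consumed = (1/2) × 7.576 = 3.788 mol; remaining = 9.769 − 3.788 = 5.981 mol
V(O2) = nRT/P = 5.981 × 0.08206 × 295 / 0.486 = 297.9 L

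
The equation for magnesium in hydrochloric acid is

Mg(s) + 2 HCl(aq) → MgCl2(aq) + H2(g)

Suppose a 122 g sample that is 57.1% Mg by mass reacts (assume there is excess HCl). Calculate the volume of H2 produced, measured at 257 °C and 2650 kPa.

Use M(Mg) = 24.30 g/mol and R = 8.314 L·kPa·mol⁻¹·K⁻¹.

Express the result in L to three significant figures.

4.77 L

mass of Mg = 122 × 57.1/100 = 69.66 g
n(Mg) = 69.66 / 24.30 = 2.867 mol
n(H2) = (1/1) × 2.867 = 2.867 mol
V = nRT/P = 2.867 × 8.314 × 530.15 / 2650 = 4.769 L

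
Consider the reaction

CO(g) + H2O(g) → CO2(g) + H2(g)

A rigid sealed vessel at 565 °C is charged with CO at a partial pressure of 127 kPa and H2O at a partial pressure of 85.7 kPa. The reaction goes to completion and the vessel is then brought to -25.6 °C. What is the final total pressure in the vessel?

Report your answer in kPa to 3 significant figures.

Because the vessel is rigid and T is held at 565 °C, work the stoichiometry in partial pressures (P_i = n_iRT/V).
P(H2O) required for 127 kPa of CO = (1/1) × 127 = 127.0 kPa; available 85.7 kPa, so H2O is limiting.
P(CO) remaining = 127 − (1/1) × 85.7 = 41.30 kPa
P(gaseous products) = (1+1)/1 × 85.7 = 171.4 kPa
P_total at 565 °C = 41.30 + 171.4 = 212.7 kPa
Scaling to -25.6 °C: P = 212.7 × 247.55/838.15 = 62.82 kPa

62.8 kPa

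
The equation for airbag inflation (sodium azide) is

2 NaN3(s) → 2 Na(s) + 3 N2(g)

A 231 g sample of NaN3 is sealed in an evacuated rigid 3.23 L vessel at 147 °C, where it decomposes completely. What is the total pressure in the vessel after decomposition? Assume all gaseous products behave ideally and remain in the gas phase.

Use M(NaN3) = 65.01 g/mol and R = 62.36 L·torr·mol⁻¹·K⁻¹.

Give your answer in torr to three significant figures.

43200 torr

n(NaN3) = 231 / 65.01 = 3.553 mol
n(gas produced) = (3/2) × 3.553 = 5.329 mol
P = nRT/V = 5.329 × 62.36 × 420.15 / 3.23 = 43230 torr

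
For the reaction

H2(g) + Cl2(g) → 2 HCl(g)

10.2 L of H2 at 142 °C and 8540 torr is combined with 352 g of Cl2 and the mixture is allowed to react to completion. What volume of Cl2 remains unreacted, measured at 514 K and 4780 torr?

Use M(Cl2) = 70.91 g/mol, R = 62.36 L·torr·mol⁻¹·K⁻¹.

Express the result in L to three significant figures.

n(H2) = PV/RT = (8540 × 10.2) / (62.36 × 415.15) = 3.365 mol
n(Cl2) = 352 / 70.91 = 4.964 mol
For 3.365 mol H2, stoichiometry requires (1/1) × 3.365 = 3.365 mol Cl2; 4.964 mol is available, so H2 is limiting.
n(Cl2) consumed = (1/1) × 3.365 = 3.365 mol; remaining = 4.964 − 3.365 = 1.599 mol
V(Cl2) = nRT/P = 1.599 × 62.36 × 514 / 4780 = 10.72 L

10.7 L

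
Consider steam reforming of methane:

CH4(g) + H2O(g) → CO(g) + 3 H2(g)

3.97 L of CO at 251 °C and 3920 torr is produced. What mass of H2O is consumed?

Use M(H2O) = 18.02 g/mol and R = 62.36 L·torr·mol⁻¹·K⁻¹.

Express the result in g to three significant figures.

8.58 g

n(CO) = PV/RT = (3920 × 3.97) / (62.36 × 524.15) = 0.4761 mol
n(H2O) = (1/1) × 0.4761 = 0.4761 mol
m(H2O) = 0.4761 × 18.02 = 8.579 g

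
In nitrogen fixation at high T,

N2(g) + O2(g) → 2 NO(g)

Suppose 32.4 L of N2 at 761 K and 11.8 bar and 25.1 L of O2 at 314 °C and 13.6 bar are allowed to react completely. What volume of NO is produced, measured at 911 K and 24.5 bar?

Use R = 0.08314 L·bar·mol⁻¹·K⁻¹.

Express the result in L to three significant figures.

37.4 L

n(N2) = PV/RT = (11.8 × 32.4) / (0.08314 × 761) = 6.043 mol
n(O2) = PV/RT = (13.6 × 25.1) / (0.08314 × 587.15) = 6.993 mol
For 6.043 mol N2, stoichiometry requires (1/1) × 6.043 = 6.043 mol O2; 6.993 mol is available, so N2 is limiting.
n(NO) = (2/1) × 6.043 = 12.09 mol
V(NO) = nRT/P = 12.09 × 0.08314 × 911 / 24.5 = 37.38 L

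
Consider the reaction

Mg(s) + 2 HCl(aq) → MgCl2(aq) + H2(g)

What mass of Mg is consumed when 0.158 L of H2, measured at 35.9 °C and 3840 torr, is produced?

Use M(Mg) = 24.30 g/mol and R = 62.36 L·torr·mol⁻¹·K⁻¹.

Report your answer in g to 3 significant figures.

n(H2) = PV/RT = (3840 × 0.158) / (62.36 × 309.05) = 0.03148 mol
n(Mg) = (1/1) × 0.03148 = 0.03148 mol
m(Mg) = 0.03148 × 24.30 = 0.7650 g

0.765 g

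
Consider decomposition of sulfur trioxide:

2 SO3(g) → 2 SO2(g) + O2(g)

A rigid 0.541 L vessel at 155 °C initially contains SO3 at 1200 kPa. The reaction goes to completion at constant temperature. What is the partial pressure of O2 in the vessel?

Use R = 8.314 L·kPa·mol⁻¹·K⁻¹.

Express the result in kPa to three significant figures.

n(SO3)₀ = PV/RT = (1200 × 0.541) / (8.314 × 428.15) = 0.1824 mol
n(O2) = (1/2) × 0.1824 = 0.09120 mol
P(O2) = nRT/V = 0.09120 × 8.314 × 428.15 / 0.541 = 600.1 kPa

600 kPa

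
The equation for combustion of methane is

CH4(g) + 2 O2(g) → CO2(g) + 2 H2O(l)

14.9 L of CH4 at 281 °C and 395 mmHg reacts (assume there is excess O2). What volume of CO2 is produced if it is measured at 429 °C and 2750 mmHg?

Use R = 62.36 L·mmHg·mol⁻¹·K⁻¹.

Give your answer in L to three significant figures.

n(CH4) = PV/RT = (395 × 14.9) / (62.36 × 554.15) = 0.1703 mol
n(CO2) = (1/1) × 0.1703 = 0.1703 mol
V = nRT/P = 0.1703 × 62.36 × 702.15 / 2750 = 2.712 L

2.71 L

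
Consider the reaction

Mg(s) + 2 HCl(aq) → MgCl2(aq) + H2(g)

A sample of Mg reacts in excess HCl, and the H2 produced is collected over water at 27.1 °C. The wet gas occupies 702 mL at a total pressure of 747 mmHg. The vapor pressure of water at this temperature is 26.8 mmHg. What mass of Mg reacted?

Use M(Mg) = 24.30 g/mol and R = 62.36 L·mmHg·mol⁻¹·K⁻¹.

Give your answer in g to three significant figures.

0.656 g

P(H2) = 747 − 26.8 = 720.2 mmHg
n(H2) = PV/RT = (720.2 × 0.7020) / (62.36 × 300.25) = 0.02700 mol
n(Mg) = (1/1) × 0.02700 = 0.02700 mol
m(Mg) = 0.02700 × 24.30 = 0.6561 g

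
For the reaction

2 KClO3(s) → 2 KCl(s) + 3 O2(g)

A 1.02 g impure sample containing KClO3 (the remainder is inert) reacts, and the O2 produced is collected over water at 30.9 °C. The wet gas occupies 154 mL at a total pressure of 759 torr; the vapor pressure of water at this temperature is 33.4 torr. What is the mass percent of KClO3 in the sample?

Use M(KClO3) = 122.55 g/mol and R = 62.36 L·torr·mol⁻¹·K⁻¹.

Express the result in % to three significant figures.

P(O2) = 759 − 33.4 = 725.6 torr
n(O2) = PV/RT = (725.6 × 0.1540) / (62.36 × 304.05) = 0.005893 mol
n(KClO3) = (2/3) × 0.005893 = 0.003929 mol
m(KClO3) = 0.003929 × 122.55 = 0.4815 g
%KClO3 = 0.4815 / 1.02 × 100 = 47.21%

47.2 %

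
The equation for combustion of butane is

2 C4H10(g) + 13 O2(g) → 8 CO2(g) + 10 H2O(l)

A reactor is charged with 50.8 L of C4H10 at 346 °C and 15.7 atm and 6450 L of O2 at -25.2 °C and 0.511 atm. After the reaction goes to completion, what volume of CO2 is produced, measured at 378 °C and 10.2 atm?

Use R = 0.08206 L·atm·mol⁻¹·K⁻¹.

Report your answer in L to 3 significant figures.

n(C4H10) = PV/RT = (15.7 × 50.8) / (0.08206 × 619.15) = 15.70 mol
n(O2) = PV/RT = (0.511 × 6450) / (0.08206 × 247.95) = 162.0 mol
For 15.70 mol C4H10, stoichiometry requires (13/2) × 15.70 = 102.0 mol O2; 162.0 mol is available, so C4H10 is limiting.
n(CO2) = (8/2) × 15.70 = 62.80 mol
V(CO2) = nRT/P = 62.80 × 0.08206 × 651.15 / 10.2 = 329.0 L

329 L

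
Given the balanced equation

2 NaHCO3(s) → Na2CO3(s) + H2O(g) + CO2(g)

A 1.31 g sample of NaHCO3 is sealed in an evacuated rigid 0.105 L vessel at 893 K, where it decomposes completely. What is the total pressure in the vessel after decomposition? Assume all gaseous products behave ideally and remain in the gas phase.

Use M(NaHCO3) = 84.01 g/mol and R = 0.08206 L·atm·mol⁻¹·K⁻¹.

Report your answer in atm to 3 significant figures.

n(NaHCO3) = 1.31 / 84.01 = 0.01559 mol
n(gas produced) = (2/2) × 0.01559 = 0.01559 mol
P = nRT/V = 0.01559 × 0.08206 × 893 / 0.105 = 10.88 atm

10.9 atm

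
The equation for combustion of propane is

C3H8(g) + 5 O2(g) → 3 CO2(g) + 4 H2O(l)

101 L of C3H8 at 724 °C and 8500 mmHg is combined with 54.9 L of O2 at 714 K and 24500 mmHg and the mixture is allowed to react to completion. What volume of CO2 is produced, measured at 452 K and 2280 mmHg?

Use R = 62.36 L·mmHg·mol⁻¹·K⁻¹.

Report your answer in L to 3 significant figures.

224 L

n(C3H8) = PV/RT = (8500 × 101) / (62.36 × 997.15) = 13.81 mol
n(O2) = PV/RT = (24500 × 54.9) / (62.36 × 714) = 30.21 mol
For 13.81 mol C3H8, stoichiometry requires (5/1) × 13.81 = 69.05 mol O2; 30.21 mol is available, so O2 is limiting.
n(CO2) = (3/5) × 30.21 = 18.13 mol
V(CO2) = nRT/P = 18.13 × 62.36 × 452 / 2280 = 224.1 L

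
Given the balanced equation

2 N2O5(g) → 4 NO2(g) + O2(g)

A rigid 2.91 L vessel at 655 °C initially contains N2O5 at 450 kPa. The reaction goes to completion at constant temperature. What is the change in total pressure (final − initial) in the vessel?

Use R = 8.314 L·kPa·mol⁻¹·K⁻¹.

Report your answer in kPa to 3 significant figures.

Rigid vessel, constant T ⇒ P scales with total gas moles (2 → 5).
P_final = (5/2) × 450 = 1125 kPa; ΔP = 1125 − 450 = 675.0 kPa

675 kPa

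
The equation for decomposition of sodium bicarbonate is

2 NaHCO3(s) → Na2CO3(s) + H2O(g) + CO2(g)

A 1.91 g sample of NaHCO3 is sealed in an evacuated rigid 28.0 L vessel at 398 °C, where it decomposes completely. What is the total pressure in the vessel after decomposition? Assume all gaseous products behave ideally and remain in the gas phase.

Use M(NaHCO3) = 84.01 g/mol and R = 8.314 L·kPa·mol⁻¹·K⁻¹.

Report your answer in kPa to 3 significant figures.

4.53 kPa

n(NaHCO3) = 1.91 / 84.01 = 0.02274 mol
n(gas produced) = (2/2) × 0.02274 = 0.02274 mol
P = nRT/V = 0.02274 × 8.314 × 671.15 / 28.0 = 4.532 kPa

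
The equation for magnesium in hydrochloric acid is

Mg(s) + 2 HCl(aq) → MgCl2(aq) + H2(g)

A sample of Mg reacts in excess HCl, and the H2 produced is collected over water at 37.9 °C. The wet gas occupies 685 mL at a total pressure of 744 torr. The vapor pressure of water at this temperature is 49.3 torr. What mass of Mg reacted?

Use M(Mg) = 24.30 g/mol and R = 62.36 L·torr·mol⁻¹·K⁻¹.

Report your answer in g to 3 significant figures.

P(H2) = 744 − 49.3 = 694.7 torr
n(H2) = PV/RT = (694.7 × 0.6850) / (62.36 × 311.05) = 0.02453 mol
n(Mg) = (1/1) × 0.02453 = 0.02453 mol
m(Mg) = 0.02453 × 24.30 = 0.5961 g

0.596 g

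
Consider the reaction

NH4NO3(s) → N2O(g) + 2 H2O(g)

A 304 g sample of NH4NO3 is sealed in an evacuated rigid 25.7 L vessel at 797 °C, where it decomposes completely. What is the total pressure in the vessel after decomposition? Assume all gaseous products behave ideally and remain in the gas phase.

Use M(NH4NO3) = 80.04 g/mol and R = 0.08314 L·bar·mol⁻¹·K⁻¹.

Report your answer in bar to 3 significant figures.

n(NH4NO3) = 304 / 80.04 = 3.798 mol
n(gas produced) = (3/1) × 3.798 = 11.39 mol
P = nRT/V = 11.39 × 0.08314 × 1070.15 / 25.7 = 39.43 bar

39.4 bar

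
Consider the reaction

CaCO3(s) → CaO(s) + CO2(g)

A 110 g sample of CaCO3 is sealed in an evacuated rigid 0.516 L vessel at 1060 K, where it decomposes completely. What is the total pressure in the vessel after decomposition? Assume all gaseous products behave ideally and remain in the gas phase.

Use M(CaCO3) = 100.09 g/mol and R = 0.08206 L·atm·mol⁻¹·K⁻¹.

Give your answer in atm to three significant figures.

185 atm

n(CaCO3) = 110 / 100.09 = 1.099 mol
n(gas produced) = (1/1) × 1.099 = 1.099 mol
P = nRT/V = 1.099 × 0.08206 × 1060 / 0.516 = 185.3 atm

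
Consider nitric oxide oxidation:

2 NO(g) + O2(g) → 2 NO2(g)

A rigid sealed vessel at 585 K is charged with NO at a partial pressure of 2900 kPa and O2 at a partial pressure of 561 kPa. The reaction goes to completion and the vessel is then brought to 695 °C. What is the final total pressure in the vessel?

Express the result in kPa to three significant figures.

4800 kPa

Because the vessel is rigid and T is held at 585 K, work the stoichiometry in partial pressures (P_i = n_iRT/V).
P(O2) required for 2900 kPa of NO = (1/2) × 2900 = 1450 kPa; available 561 kPa, so O2 is limiting.
P(NO) remaining = 2900 − (2/1) × 561 = 1778 kPa
P(gaseous products) = (2)/1 × 561 = 1122 kPa
P_total at 585 K = 1778 + 1122 = 2900 kPa
Scaling to 695 °C: P = 2900 × 968.15/585 = 4799 kPa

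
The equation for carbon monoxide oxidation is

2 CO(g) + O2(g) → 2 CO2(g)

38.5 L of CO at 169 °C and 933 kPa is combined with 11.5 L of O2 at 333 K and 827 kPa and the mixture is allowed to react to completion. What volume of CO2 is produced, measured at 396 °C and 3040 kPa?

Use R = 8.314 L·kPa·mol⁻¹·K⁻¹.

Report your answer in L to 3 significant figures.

n(CO) = PV/RT = (933 × 38.5) / (8.314 × 442.15) = 9.772 mol
n(O2) = PV/RT = (827 × 11.5) / (8.314 × 333) = 3.435 mol
For 9.772 mol CO, stoichiometry requires (1/2) × 9.772 = 4.886 mol O2; 3.435 mol is available, so O2 is limiting.
n(CO2) = (2/1) × 3.435 = 6.870 mol
V(CO2) = nRT/P = 6.870 × 8.314 × 669.15 / 3040 = 12.57 L

12.6 L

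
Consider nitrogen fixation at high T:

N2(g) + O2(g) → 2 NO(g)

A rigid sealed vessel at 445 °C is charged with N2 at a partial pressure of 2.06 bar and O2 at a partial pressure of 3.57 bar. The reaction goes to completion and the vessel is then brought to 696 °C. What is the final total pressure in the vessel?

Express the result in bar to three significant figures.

At constant V, partial pressures at 445 °C are proportional to moles, so apply stoichiometry directly to pressures.
P(O2) required for 2.06 bar of N2 = (1/1) × 2.06 = 2.060 bar; available 3.57 bar, so N2 is limiting.
P(O2) remaining = 3.57 − (1/1) × 2.06 = 1.510 bar
P(gaseous products) = (2)/1 × 2.06 = 4.120 bar
P_total at 445 °C = 1.510 + 4.120 = 5.630 bar
Scaling to 696 °C: P = 5.630 × 969.15/718.15 = 7.598 bar

7.60 bar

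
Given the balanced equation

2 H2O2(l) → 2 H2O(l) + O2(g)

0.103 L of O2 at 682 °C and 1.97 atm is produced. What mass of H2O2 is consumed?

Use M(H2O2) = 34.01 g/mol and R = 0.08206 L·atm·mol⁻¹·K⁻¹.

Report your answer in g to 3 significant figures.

n(O2) = PV/RT = (1.97 × 0.103) / (0.08206 × 955.15) = 0.002589 mol
n(H2O2) = (2/1) × 0.002589 = 0.005178 mol
m(H2O2) = 0.005178 × 34.01 = 0.1761 g

0.176 g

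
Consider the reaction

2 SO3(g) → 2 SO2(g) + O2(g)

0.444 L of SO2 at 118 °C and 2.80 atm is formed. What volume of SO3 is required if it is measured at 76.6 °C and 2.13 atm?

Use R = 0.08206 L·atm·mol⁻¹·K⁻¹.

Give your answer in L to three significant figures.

0.522 L

n(SO2) = PV/RT = (2.80 × 0.444) / (0.08206 × 391.15) = 0.03873 mol
n(SO3) = (2/2) × 0.03873 = 0.03873 mol
V = nRT/P = 0.03873 × 0.08206 × 349.75 / 2.13 = 0.5219 L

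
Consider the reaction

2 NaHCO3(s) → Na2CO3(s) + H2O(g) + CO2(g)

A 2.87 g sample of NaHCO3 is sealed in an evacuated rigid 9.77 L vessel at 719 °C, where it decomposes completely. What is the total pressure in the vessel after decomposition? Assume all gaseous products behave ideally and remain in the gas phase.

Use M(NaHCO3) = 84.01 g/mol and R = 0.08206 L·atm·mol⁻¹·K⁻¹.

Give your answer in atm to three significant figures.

0.285 atm

n(NaHCO3) = 2.87 / 84.01 = 0.03416 mol
n(gas produced) = (2/2) × 0.03416 = 0.03416 mol
P = nRT/V = 0.03416 × 0.08206 × 992.15 / 9.77 = 0.2847 atm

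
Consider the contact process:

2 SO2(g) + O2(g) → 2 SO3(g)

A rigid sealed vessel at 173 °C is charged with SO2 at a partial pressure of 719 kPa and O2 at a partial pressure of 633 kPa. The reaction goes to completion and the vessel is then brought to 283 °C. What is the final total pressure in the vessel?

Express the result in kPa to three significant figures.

1240 kPa

With V and T fixed, P_i ∝ n_i, so the mole ratios apply directly to partial pressures at 173 °C.
P(O2) required for 719 kPa of SO2 = (1/2) × 719 = 359.5 kPa; available 633 kPa, so SO2 is limiting.
P(O2) remaining = 633 − (1/2) × 719 = 273.5 kPa
P(gaseous products) = (2)/2 × 719 = 719.0 kPa
P_total at 173 °C = 273.5 + 719.0 = 992.5 kPa
Scaling to 283 °C: P = 992.5 × 556.15/446.15 = 1237 kPa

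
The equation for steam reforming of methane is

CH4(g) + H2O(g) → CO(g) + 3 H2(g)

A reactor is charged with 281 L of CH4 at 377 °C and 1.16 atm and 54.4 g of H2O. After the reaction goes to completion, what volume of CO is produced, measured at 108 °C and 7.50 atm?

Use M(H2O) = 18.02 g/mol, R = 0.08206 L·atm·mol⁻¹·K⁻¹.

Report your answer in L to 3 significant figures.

n(CH4) = PV/RT = (1.16 × 281) / (0.08206 × 650.15) = 6.110 mol
n(H2O) = 54.4 / 18.02 = 3.019 mol
For 6.110 mol CH4, stoichiometry requires (1/1) × 6.110 = 6.110 mol H2O; 3.019 mol is available, so H2O is limiting.
n(CO) = (1/1) × 3.019 = 3.019 mol
V(CO) = nRT/P = 3.019 × 0.08206 × 381.15 / 7.50 = 12.59 L

12.6 L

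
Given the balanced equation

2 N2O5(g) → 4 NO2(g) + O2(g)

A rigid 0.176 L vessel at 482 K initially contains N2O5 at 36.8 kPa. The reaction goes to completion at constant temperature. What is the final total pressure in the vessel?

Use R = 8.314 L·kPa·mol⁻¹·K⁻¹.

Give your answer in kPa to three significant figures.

92.0 kPa

Since T and V are fixed, P_final/P_initial = n_final/n_initial = 5/2.
P_final = (5/2) × 36.8 = 92.00 kPa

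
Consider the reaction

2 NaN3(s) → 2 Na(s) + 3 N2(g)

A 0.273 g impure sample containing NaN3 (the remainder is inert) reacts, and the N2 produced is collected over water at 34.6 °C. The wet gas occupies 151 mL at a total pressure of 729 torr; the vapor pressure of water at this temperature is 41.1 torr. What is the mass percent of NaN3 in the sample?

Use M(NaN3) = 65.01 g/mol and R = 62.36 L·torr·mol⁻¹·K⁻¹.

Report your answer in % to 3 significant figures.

85.9 %

P(N2) = 729 − 41.1 = 687.9 torr
n(N2) = PV/RT = (687.9 × 0.1510) / (62.36 × 307.75) = 0.005413 mol
n(NaN3) = (2/3) × 0.005413 = 0.003609 mol
m(NaN3) = 0.003609 × 65.01 = 0.2346 g
%NaN3 = 0.2346 / 0.273 × 100 = 85.93%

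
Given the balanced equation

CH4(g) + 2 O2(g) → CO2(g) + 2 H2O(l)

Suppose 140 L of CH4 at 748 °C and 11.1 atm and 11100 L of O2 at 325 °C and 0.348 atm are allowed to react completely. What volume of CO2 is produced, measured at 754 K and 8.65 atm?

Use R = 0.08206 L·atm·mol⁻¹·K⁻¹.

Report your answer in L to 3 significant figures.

n(CH4) = PV/RT = (11.1 × 140) / (0.08206 × 1021.15) = 18.55 mol
n(O2) = PV/RT = (0.348 × 11100) / (0.08206 × 598.15) = 78.70 mol
For 18.55 mol CH4, stoichiometry requires (2/1) × 18.55 = 37.10 mol O2; 78.70 mol is available, so CH4 is limiting.
n(CO2) = (1/1) × 18.55 = 18.55 mol
V(CO2) = nRT/P = 18.55 × 0.08206 × 754 / 8.65 = 132.7 L

133 L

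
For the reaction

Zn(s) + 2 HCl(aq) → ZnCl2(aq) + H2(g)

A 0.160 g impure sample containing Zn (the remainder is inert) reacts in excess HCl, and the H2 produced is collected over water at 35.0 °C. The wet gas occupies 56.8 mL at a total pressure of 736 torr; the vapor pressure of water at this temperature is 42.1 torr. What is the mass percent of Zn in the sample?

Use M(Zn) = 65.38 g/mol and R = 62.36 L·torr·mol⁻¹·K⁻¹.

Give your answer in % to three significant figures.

83.8 %

P(H2) = 736 − 42.1 = 693.9 torr
n(H2) = PV/RT = (693.9 × 0.05680) / (62.36 × 308.15) = 0.002051 mol
n(Zn) = (1/1) × 0.002051 = 0.002051 mol
m(Zn) = 0.002051 × 65.38 = 0.1341 g
%Zn = 0.1341 / 0.160 × 100 = 83.81%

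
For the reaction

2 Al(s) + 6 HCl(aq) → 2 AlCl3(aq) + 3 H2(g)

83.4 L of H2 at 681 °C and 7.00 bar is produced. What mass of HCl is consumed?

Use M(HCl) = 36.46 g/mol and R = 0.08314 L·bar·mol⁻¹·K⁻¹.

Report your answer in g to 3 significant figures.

n(H2) = PV/RT = (7.00 × 83.4) / (0.08314 × 954.15) = 7.359 mol
n(HCl) = (6/3) × 7.359 = 14.72 mol
m(HCl) = 14.72 × 36.46 = 536.7 g

537 g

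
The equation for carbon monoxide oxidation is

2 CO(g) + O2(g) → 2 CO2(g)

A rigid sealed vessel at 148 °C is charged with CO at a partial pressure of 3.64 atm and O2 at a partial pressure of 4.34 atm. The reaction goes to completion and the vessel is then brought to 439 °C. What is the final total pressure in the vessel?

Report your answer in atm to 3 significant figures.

10.4 atm

Because the vessel is rigid and T is held at 148 °C, work the stoichiometry in partial pressures (P_i = n_iRT/V).
P(O2) required for 3.64 atm of CO = (1/2) × 3.64 = 1.820 atm; available 4.34 atm, so CO is limiting.
P(O2) remaining = 4.34 − (1/2) × 3.64 = 2.520 atm
P(gaseous products) = (2)/2 × 3.64 = 3.640 atm
P_total at 148 °C = 2.520 + 3.640 = 6.160 atm
Scaling to 439 °C: P = 6.160 × 712.15/421.15 = 10.42 atm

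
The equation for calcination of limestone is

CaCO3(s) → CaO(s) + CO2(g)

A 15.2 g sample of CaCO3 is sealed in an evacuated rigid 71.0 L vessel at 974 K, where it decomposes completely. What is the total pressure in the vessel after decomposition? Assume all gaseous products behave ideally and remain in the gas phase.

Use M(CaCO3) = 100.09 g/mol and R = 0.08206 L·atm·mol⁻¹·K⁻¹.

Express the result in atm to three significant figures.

0.171 atm

n(CaCO3) = 15.2 / 100.09 = 0.1519 mol
n(gas produced) = (1/1) × 0.1519 = 0.1519 mol
P = nRT/V = 0.1519 × 0.08206 × 974 / 71.0 = 0.1710 atm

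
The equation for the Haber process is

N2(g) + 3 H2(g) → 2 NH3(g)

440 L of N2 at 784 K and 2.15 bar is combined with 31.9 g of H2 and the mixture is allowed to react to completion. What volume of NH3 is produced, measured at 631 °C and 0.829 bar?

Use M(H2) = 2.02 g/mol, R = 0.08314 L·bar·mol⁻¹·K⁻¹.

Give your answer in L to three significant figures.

955 L

n(N2) = PV/RT = (2.15 × 440) / (0.08314 × 784) = 14.51 mol
n(H2) = 31.9 / 2.02 = 15.79 mol
For 14.51 mol N2, stoichiometry requires (3/1) × 14.51 = 43.53 mol H2; 15.79 mol is available, so H2 is limiting.
n(NH3) = (2/3) × 15.79 = 10.53 mol
V(NH3) = nRT/P = 10.53 × 0.08314 × 904.15 / 0.829 = 954.8 L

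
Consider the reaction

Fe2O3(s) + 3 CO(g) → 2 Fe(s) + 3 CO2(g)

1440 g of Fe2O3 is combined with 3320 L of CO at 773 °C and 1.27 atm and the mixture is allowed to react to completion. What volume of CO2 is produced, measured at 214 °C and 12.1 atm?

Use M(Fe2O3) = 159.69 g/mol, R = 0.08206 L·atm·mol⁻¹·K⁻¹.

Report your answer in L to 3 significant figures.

89.4 L

n(Fe2O3) = 1440 / 159.69 = 9.017 mol
n(CO) = PV/RT = (1.27 × 3320) / (0.08206 × 1046.15) = 49.12 mol
For 9.017 mol Fe2O3, stoichiometry requires (3/1) × 9.017 = 27.05 mol CO; 49.12 mol is available, so Fe2O3 is limiting.
n(CO2) = (3/1) × 9.017 = 27.05 mol
V(CO2) = nRT/P = 27.05 × 0.08206 × 487.15 / 12.1 = 89.37 L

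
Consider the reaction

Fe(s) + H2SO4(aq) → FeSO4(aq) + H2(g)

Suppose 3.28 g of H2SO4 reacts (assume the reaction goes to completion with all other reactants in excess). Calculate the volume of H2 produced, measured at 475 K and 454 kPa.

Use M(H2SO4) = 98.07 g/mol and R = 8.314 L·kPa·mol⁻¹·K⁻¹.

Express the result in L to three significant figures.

n(H2SO4) = 3.280 / 98.07 = 0.03345 mol
n(H2) = (1/1) × 0.03345 = 0.03345 mol
V = nRT/P = 0.03345 × 8.314 × 475 / 454 = 0.2910 L

0.291 L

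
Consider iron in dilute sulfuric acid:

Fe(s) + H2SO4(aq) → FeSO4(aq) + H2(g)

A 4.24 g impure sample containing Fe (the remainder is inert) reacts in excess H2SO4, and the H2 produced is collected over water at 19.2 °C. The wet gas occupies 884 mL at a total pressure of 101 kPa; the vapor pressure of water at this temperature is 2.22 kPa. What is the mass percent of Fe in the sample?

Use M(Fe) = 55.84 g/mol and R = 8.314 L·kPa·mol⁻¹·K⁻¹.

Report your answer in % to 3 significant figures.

47.3 %

P(H2) = 101 − 2.22 = 98.78 kPa
n(H2) = PV/RT = (98.78 × 0.8840) / (8.314 × 292.35) = 0.03593 mol
n(Fe) = (1/1) × 0.03593 = 0.03593 mol
m(Fe) = 0.03593 × 55.84 = 2.006 g
%Fe = 2.006 / 4.24 × 100 = 47.31%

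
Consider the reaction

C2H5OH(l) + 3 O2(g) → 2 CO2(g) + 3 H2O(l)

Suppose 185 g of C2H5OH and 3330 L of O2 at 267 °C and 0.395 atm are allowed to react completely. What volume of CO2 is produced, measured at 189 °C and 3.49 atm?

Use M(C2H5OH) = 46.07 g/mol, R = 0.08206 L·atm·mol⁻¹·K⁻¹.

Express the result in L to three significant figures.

87.3 L

n(C2H5OH) = 185 / 46.07 = 4.016 mol
n(O2) = PV/RT = (0.395 × 3330) / (0.08206 × 540.15) = 29.68 mol
For 4.016 mol C2H5OH, stoichiometry requires (3/1) × 4.016 = 12.05 mol O2; 29.68 mol is available, so C2H5OH is limiting.
n(CO2) = (2/1) × 4.016 = 8.032 mol
V(CO2) = nRT/P = 8.032 × 0.08206 × 462.15 / 3.49 = 87.28 L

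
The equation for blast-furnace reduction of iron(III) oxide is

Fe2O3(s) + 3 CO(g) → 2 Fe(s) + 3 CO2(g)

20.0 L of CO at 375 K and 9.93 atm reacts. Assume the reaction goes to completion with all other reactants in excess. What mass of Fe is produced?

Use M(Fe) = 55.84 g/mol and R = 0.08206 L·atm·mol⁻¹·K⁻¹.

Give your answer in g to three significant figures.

240 g

n(CO) = PV/RT = (9.93 × 20.0) / (0.08206 × 375) = 6.454 mol
n(Fe) = (2/3) × 6.454 = 4.303 mol
m(Fe) = 4.303 × 55.84 = 240.3 g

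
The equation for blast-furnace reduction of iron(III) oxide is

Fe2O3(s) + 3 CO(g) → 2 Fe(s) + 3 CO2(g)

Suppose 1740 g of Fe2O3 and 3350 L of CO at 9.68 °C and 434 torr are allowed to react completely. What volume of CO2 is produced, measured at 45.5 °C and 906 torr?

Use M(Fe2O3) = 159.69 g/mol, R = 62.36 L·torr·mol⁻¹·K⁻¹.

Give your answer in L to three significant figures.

n(Fe2O3) = 1740 / 159.69 = 10.90 mol
n(CO) = PV/RT = (434 × 3350) / (62.36 × 282.83) = 82.43 mol
For 10.90 mol Fe2O3, stoichiometry requires (3/1) × 10.90 = 32.70 mol CO; 82.43 mol is available, so Fe2O3 is limiting.
n(CO2) = (3/1) × 10.90 = 32.70 mol
V(CO2) = nRT/P = 32.70 × 62.36 × 318.65 / 906 = 717.2 L

717 L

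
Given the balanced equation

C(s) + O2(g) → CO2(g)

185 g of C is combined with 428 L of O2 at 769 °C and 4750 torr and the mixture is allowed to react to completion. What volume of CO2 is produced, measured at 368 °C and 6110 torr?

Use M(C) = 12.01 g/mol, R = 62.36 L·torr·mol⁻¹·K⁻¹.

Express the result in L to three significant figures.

n(C) = 185 / 12.01 = 15.40 mol
n(O2) = PV/RT = (4750 × 428) / (62.36 × 1042.15) = 31.28 mol
For 15.40 mol C, stoichiometry requires (1/1) × 15.40 = 15.40 mol O2; 31.28 mol is available, so C is limiting.
n(CO2) = (1/1) × 15.40 = 15.40 mol
V(CO2) = nRT/P = 15.40 × 62.36 × 641.15 / 6110 = 100.8 L

101 L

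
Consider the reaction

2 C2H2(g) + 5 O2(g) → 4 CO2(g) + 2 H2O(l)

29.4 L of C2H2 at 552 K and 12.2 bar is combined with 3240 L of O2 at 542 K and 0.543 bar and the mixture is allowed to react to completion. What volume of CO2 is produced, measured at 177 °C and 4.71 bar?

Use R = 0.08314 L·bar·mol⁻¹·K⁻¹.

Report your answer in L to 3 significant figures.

124 L

n(C2H2) = PV/RT = (12.2 × 29.4) / (0.08314 × 552) = 7.816 mol
n(O2) = PV/RT = (0.543 × 3240) / (0.08314 × 542) = 39.04 mol
For 7.816 mol C2H2, stoichiometry requires (5/2) × 7.816 = 19.54 mol O2; 39.04 mol is available, so C2H2 is limiting.
n(CO2) = (4/2) × 7.816 = 15.63 mol
V(CO2) = nRT/P = 15.63 × 0.08314 × 450.15 / 4.71 = 124.2 L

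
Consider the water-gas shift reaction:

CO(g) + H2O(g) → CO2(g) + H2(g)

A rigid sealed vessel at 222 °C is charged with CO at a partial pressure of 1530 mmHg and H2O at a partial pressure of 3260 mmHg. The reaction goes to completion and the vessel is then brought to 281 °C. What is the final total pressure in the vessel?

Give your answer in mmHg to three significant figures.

At constant V, partial pressures at 222 °C are proportional to moles, so apply stoichiometry directly to pressures.
P(H2O) required for 1530 mmHg of CO = (1/1) × 1530 = 1530 mmHg; available 3260 mmHg, so CO is limiting.
P(H2O) remaining = 3260 − (1/1) × 1530 = 1730 mmHg
P(gaseous products) = (1+1)/1 × 1530 = 3060 mmHg
P_total at 222 °C = 1730 + 3060 = 4790 mmHg
Scaling to 281 °C: P = 4790 × 554.15/495.15 = 5361 mmHg

5360 mmHg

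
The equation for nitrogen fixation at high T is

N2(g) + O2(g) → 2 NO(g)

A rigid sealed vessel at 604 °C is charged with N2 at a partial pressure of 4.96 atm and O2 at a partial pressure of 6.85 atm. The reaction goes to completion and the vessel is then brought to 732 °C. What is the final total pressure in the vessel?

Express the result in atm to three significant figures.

13.5 atm

At constant V, partial pressures at 604 °C are proportional to moles, so apply stoichiometry directly to pressures.
P(O2) required for 4.96 atm of N2 = (1/1) × 4.96 = 4.960 atm; available 6.85 atm, so N2 is limiting.
P(O2) remaining = 6.85 − (1/1) × 4.96 = 1.890 atm
P(gaseous products) = (2)/1 × 4.96 = 9.920 atm
P_total at 604 °C = 1.890 + 9.920 = 11.81 atm
Scaling to 732 °C: P = 11.81 × 1005.15/877.15 = 13.53 atm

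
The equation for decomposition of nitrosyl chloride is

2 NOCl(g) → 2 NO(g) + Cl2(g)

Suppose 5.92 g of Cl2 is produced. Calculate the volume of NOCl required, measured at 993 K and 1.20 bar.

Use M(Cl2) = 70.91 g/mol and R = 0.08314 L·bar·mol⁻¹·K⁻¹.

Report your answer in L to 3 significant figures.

n(Cl2) = 5.920 / 70.91 = 0.08349 mol
n(NOCl) = (2/1) × 0.08349 = 0.1670 mol
V = nRT/P = 0.1670 × 0.08314 × 993 / 1.20 = 11.49 L

11.5 L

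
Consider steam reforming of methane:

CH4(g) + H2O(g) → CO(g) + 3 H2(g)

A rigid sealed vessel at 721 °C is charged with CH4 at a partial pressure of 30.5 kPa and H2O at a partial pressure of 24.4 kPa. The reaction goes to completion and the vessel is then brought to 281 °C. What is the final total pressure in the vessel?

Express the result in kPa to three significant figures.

Because the vessel is rigid and T is held at 721 °C, work the stoichiometry in partial pressures (P_i = n_iRT/V).
P(H2O) required for 30.5 kPa of CH4 = (1/1) × 30.5 = 30.50 kPa; available 24.4 kPa, so H2O is limiting.
P(CH4) remaining = 30.5 − (1/1) × 24.4 = 6.100 kPa
P(gaseous products) = (1+3)/1 × 24.4 = 97.60 kPa
P_total at 721 °C = 6.100 + 97.60 = 103.7 kPa
Scaling to 281 °C: P = 103.7 × 554.15/994.15 = 57.80 kPa

57.8 kPa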